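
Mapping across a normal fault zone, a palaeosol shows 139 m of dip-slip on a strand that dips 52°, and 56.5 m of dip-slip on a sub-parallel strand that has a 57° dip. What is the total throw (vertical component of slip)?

throw_A = 139 × sin(52°) = 109.5 m
throw_B = 56.5 × sin(57°) = 47.38 m
total = 109.5 + 47.38 = 157 m

157 m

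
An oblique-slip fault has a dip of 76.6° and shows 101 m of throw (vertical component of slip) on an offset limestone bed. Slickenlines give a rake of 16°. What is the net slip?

dip-slip = throw / sin(dip) = 101 / sin(76.6°) = 103.8 m
net slip = dip-slip / sin(rake) = 103.8 / sin(16°) = 377 m

377 m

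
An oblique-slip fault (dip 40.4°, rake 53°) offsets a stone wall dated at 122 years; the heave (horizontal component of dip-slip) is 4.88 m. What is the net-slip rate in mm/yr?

65.8 mm/yr

dip-slip = heave / cos(dip) = 4.88 / cos(40.4°) = 6.408 m
net slip = dip-slip / sin(rake) = 6.408 / sin(53°) = 8.024 m
rate = 8.024 m / 122 years = 0.0658 m/yr = 65.8 mm/yr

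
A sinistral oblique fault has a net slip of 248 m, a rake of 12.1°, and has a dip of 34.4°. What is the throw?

dip-slip = net slip × sin(rake) = 248 m × sin(12.1°) = 51.99 m
throw = dip-slip × sin(dip) = 51.99 × sin(34.4°) = 29.4 m

29.4 m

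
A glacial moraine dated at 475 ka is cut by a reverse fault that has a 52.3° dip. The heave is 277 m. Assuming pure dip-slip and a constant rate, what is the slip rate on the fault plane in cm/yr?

0.0954 cm/yr

dip-slip = heave / cos(dip) = 277 m / cos(52.3°) = 453 m
rate = 453 m / 475 ka = 0.000954 m/yr = 0.0954 cm/yr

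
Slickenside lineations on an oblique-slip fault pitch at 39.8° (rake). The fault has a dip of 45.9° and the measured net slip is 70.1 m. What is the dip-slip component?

dip-slip = net slip × sin(rake) = 70.1 m × sin(39.8°) = 44.9 m

44.9 m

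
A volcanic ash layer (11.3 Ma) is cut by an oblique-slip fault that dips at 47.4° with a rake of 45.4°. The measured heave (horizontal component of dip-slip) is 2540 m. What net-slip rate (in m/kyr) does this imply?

0.466 m/kyr

dip-slip = heave / cos(dip) = 2540 / cos(47.4°) = 3753 m
net slip = dip-slip / sin(rake) = 3753 / sin(45.4°) = 5270 m
rate = 5270 m / 11.3 Ma = 0.000466 m/yr = 0.466 m/kyr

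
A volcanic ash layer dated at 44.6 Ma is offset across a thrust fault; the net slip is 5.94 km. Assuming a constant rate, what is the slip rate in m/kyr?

rate = 5.94 km / 44.6 Ma = 0.000133 m/yr = 0.133 m/kyr

0.133 m/kyr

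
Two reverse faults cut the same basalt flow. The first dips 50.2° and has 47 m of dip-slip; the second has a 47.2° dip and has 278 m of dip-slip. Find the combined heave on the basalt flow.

219 m

heave_A = 47 × cos(50.2°) = 30.09 m
heave_B = 278 × cos(47.2°) = 188.9 m
total = 30.09 + 188.9 = 219 m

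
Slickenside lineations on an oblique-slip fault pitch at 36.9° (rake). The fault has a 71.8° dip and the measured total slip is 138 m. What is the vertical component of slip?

78.7 m

dip-slip = net slip × sin(rake) = 138 m × sin(36.9°) = 82.86 m
throw = dip-slip × sin(dip) = 82.86 × sin(71.8°) = 78.7 m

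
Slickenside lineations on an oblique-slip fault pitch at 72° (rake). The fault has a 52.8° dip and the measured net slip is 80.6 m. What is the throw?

dip-slip = net slip × sin(rake) = 80.6 m × sin(72°) = 76.66 m
throw = dip-slip × sin(dip) = 76.66 × sin(52.8°) = 61.1 m

61.1 m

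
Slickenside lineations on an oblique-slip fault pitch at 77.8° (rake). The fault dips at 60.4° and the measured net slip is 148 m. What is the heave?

71.5 m

dip-slip = net slip × sin(rake) = 148 m × sin(77.8°) = 144.7 m
heave = dip-slip × cos(dip) = 144.7 × cos(60.4°) = 71.5 m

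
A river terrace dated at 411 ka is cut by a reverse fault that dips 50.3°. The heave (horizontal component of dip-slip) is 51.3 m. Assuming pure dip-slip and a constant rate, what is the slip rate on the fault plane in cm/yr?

0.0195 cm/yr

dip-slip = heave / cos(dip) = 51.3 m / cos(50.3°) = 80.31 m
rate = 80.31 m / 411 ka = 0.000195 m/yr = 0.0195 cm/yr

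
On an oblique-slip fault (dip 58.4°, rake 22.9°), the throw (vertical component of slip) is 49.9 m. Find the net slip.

dip-slip = throw / sin(dip) = 49.9 / sin(58.4°) = 58.59 m
net slip = dip-slip / sin(rake) = 58.59 / sin(22.9°) = 151 m

151 m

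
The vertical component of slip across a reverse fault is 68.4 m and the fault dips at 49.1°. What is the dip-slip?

90.5 m

dip-slip = throw / sin(dip) = 68.4 / sin(49.1°) = 90.5 m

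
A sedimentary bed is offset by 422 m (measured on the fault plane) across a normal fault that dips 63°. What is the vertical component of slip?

throw = dip-slip × sin(dip) = 422 m × sin(63°) = 376 m

376 m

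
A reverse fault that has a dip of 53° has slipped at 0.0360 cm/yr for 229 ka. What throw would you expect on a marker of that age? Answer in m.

dip-slip = rate × time = 0.0360 cm/yr × 229 ka = 82.44 m
throw = dip-slip × sin(dip) = 82.44 × sin(53°) = 65.8 m

65.8 m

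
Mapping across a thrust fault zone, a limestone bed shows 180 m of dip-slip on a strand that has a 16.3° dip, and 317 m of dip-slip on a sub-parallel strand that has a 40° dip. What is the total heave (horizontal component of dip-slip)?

416 m

heave_A = 180 × cos(16.3°) = 172.8 m
heave_B = 317 × cos(40°) = 242.8 m
total = 172.8 + 242.8 = 416 m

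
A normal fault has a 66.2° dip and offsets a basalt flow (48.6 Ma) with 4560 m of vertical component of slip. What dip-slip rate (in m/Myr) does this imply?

dip-slip = throw / sin(dip) = 4560 m / sin(66.2°) = 4984 m
rate = 4984 m / 48.6 Ma = 0.000103 m/yr = 103 m/Myr

103 m/Myr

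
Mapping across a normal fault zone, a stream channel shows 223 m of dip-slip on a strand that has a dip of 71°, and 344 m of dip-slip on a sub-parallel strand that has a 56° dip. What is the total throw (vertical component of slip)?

496 m

throw_A = 223 × sin(71°) = 210.9 m
throw_B = 344 × sin(56°) = 285.2 m
total = 210.9 + 285.2 = 496 m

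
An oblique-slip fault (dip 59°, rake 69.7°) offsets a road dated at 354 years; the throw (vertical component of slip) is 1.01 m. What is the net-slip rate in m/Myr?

3550 m/Myr

dip-slip = throw / sin(dip) = 1.01 / sin(59°) = 1.178 m
net slip = dip-slip / sin(rake) = 1.178 / sin(69.7°) = 1.256 m
rate = 1.256 m / 354 years = 0.00355 m/yr = 3550 m/Myr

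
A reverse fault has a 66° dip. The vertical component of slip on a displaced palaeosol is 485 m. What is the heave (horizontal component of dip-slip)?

216 m

heave = throw / tan(dip) = 485 / tan(66°) = 216 m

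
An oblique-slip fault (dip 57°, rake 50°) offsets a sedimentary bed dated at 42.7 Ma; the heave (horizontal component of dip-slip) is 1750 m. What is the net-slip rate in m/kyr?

0.0982 m/kyr

dip-slip = heave / cos(dip) = 1750 / cos(57°) = 3213 m
net slip = dip-slip / sin(rake) = 3213 / sin(50°) = 4194 m
rate = 4194 m / 42.7 Ma = 0.0000982 m/yr = 0.0982 m/kyr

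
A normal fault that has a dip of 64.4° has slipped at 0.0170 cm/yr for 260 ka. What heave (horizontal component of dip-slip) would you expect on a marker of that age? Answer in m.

dip-slip = rate × time = 0.0170 cm/yr × 260 ka = 44.20 m
heave = dip-slip × cos(dip) = 44.20 × cos(64.4°) = 19.1 m

19.1 m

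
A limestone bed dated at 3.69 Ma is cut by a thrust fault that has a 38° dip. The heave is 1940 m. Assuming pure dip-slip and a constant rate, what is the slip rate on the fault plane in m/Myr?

667 m/Myr

dip-slip = heave / cos(dip) = 1940 m / cos(38°) = 2462 m
rate = 2462 m / 3.69 Ma = 0.000667 m/yr = 667 m/Myr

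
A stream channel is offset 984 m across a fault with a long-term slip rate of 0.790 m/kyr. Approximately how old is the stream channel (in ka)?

age = offset / rate = 984 m / (0.790 m/kyr) = 1.25e+06 yr = 1250 ka

1250 ka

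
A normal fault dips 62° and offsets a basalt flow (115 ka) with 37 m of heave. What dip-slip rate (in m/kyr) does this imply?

0.685 m/kyr

dip-slip = heave / cos(dip) = 37 m / cos(62°) = 78.81 m
rate = 78.81 m / 115 ka = 0.000685 m/yr = 0.685 m/kyr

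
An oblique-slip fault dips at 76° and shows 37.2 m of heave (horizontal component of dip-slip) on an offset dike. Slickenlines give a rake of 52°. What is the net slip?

195 m

dip-slip = heave / cos(dip) = 37.2 / cos(76°) = 153.8 m
net slip = dip-slip / sin(rake) = 153.8 / sin(52°) = 195 m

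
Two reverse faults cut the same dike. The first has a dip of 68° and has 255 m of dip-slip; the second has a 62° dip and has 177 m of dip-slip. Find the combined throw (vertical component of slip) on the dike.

393 m

throw_A = 255 × sin(68°) = 236.4 m
throw_B = 177 × sin(62°) = 156.3 m
total = 236.4 + 156.3 = 393 m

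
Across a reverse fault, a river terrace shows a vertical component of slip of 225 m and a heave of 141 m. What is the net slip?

266 m

net slip = √(throw² + heave²) = √(225² + 141²) = 266 m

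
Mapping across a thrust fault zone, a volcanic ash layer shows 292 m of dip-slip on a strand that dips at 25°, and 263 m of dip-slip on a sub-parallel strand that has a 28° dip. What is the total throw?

throw_A = 292 × sin(25°) = 123.4 m
throw_B = 263 × sin(28°) = 123.5 m
total = 123.4 + 123.5 = 247 m

247 m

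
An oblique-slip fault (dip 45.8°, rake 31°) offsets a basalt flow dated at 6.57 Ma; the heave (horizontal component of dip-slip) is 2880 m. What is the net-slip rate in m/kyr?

dip-slip = heave / cos(dip) = 2880 / cos(45.8°) = 4131 m
net slip = dip-slip / sin(rake) = 4131 / sin(31°) = 8021 m
rate = 8021 m / 6.57 Ma = 0.00122 m/yr = 1.22 m/kyr

1.22 m/kyr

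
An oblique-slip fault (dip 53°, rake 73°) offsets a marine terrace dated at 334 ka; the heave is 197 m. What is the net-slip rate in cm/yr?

dip-slip = heave / cos(dip) = 197 / cos(53°) = 327.3 m
net slip = dip-slip / sin(rake) = 327.3 / sin(73°) = 342.3 m
rate = 342.3 m / 334 ka = 0.00102 m/yr = 0.102 cm/yr

0.102 cm/yr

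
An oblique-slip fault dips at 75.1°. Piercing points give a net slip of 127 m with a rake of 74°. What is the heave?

31.4 m

dip-slip = net slip × sin(rake) = 127 m × sin(74°) = 122.1 m
heave = dip-slip × cos(dip) = 122.1 × cos(75.1°) = 31.4 m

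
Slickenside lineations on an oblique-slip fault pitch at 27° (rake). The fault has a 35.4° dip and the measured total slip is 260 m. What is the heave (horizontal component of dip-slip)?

dip-slip = net slip × sin(rake) = 260 m × sin(27°) = 118 m
heave = dip-slip × cos(dip) = 118 × cos(35.4°) = 96.2 m

96.2 m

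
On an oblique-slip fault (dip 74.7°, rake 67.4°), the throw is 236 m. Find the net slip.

dip-slip = throw / sin(dip) = 236 / sin(74.7°) = 244.7 m
net slip = dip-slip / sin(rake) = 244.7 / sin(67.4°) = 265 m

265 m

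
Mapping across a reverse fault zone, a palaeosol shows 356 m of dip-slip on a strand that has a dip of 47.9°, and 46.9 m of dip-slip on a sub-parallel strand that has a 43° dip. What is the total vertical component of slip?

296 m

throw_A = 356 × sin(47.9°) = 264.1 m
throw_B = 46.9 × sin(43°) = 31.99 m
total = 264.1 + 31.99 = 296 m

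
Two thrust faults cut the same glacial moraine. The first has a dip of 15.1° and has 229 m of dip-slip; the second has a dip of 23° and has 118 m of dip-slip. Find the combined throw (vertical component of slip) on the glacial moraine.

throw_A = 229 × sin(15.1°) = 59.66 m
throw_B = 118 × sin(23°) = 46.11 m
total = 59.66 + 46.11 = 106 m

106 m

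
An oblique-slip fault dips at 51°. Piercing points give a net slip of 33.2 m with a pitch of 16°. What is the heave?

5.76 m

dip-slip = net slip × sin(rake) = 33.2 m × sin(16°) = 9.151 m
heave = dip-slip × cos(dip) = 9.151 × cos(51°) = 5.76 m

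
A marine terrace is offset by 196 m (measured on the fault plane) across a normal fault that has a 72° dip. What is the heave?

heave = dip-slip × cos(dip) = 196 m × cos(72°) = 60.6 m

60.6 m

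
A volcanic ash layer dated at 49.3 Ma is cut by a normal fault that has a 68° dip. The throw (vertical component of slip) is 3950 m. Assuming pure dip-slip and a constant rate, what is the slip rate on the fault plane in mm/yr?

0.0864 mm/yr

dip-slip = throw / sin(dip) = 3950 m / sin(68°) = 4260 m
rate = 4260 m / 49.3 Ma = 0.0000864 m/yr = 0.0864 mm/yr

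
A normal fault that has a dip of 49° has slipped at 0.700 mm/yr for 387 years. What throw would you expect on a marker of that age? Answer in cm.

20.4 cm

dip-slip = rate × time = 0.700 mm/yr × 387 years = 0.2709 m
throw = dip-slip × sin(dip) = 0.2709 × sin(49°) = 0.204 m = 20.4 cm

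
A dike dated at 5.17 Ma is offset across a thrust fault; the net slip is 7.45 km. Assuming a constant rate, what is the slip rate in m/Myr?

1440 m/Myr

rate = 7.45 km / 5.17 Ma = 0.00144 m/yr = 1440 m/Myr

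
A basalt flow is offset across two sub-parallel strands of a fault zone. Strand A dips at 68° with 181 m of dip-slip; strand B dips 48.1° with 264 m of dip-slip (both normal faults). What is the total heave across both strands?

244 m

heave_A = 181 × cos(68°) = 67.80 m
heave_B = 264 × cos(48.1°) = 176.3 m
total = 67.80 + 176.3 = 244 m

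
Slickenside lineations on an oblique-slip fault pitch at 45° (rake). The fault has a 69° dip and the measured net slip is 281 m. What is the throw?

185 m

dip-slip = net slip × sin(rake) = 281 m × sin(45°) = 198.7 m
throw = dip-slip × sin(dip) = 198.7 × sin(69°) = 185 m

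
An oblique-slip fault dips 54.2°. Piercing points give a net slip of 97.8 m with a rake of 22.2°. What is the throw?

dip-slip = net slip × sin(rake) = 97.8 m × sin(22.2°) = 36.95 m
throw = dip-slip × sin(dip) = 36.95 × sin(54.2°) = 30 m

30 m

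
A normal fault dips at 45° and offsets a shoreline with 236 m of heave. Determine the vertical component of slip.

throw = heave × tan(dip) = 236 × tan(45°) = 236 m

236 m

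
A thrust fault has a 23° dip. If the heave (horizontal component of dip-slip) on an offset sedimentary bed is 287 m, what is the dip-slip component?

dip-slip = heave / cos(dip) = 287 / cos(23°) = 312 m

312 m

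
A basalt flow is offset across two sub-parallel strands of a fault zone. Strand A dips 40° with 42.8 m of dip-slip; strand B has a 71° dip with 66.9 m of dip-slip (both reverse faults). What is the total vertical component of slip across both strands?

90.8 m

throw_A = 42.8 × sin(40°) = 27.51 m
throw_B = 66.9 × sin(71°) = 63.26 m
total = 27.51 + 63.26 = 90.8 m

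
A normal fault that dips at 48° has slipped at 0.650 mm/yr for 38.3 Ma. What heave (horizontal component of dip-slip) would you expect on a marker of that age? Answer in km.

dip-slip = rate × time = 0.650 mm/yr × 38.3 Ma = 24900 m
heave = dip-slip × cos(dip) = 24900 × cos(48°) = 16700 m = 16.7 km

16.7 km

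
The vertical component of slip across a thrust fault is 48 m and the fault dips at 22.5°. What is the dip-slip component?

dip-slip = throw / sin(dip) = 48 / sin(22.5°) = 125 m

125 m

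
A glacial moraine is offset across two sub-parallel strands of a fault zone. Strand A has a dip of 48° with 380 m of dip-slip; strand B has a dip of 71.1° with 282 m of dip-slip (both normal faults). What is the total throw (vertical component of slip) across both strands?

549 m

throw_A = 380 × sin(48°) = 282.4 m
throw_B = 282 × sin(71.1°) = 266.8 m
total = 282.4 + 266.8 = 549 m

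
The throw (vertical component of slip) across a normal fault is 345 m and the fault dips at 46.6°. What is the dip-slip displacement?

475 m

dip-slip = throw / sin(dip) = 345 / sin(46.6°) = 475 m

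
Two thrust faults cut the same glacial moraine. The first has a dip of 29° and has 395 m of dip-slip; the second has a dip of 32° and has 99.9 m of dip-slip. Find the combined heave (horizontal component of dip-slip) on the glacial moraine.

430 m

heave_A = 395 × cos(29°) = 345.5 m
heave_B = 99.9 × cos(32°) = 84.72 m
total = 345.5 + 84.72 = 430 m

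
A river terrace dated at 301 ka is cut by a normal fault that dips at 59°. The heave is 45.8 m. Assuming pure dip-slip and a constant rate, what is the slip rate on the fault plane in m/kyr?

dip-slip = heave / cos(dip) = 45.8 m / cos(59°) = 88.93 m
rate = 88.93 m / 301 ka = 0.000295 m/yr = 0.295 m/kyr

0.295 m/kyr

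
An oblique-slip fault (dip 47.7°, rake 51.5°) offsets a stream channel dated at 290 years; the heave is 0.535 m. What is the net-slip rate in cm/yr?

0.350 cm/yr

dip-slip = heave / cos(dip) = 0.535 / cos(47.7°) = 0.7949 m
net slip = dip-slip / sin(rake) = 0.7949 / sin(51.5°) = 1.016 m
rate = 1.016 m / 290 years = 0.00350 m/yr = 0.350 cm/yr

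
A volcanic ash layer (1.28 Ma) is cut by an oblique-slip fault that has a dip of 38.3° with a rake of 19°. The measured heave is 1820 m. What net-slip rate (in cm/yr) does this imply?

dip-slip = heave / cos(dip) = 1820 / cos(38.3°) = 2319 m
net slip = dip-slip / sin(rake) = 2319 / sin(19°) = 7123 m
rate = 7123 m / 1.28 Ma = 0.00557 m/yr = 0.557 cm/yr

0.557 cm/yr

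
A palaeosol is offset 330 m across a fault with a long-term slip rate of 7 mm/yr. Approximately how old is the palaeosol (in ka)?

age = offset / rate = 330 m / (7 mm/yr) = 47100 yr = 47.1 ka

47.1 ka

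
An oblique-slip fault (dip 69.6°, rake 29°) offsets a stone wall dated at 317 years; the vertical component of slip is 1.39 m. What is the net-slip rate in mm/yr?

dip-slip = throw / sin(dip) = 1.39 / sin(69.6°) = 1.483 m
net slip = dip-slip / sin(rake) = 1.483 / sin(29°) = 3.059 m
rate = 3.059 m / 317 years = 0.00965 m/yr = 9.65 mm/yr

9.65 mm/yr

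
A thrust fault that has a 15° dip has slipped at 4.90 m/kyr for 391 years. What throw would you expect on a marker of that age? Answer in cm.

49.6 cm

dip-slip = rate × time = 4.90 m/kyr × 391 years = 1.916 m
throw = dip-slip × sin(dip) = 1.916 × sin(15°) = 0.496 m = 49.6 cm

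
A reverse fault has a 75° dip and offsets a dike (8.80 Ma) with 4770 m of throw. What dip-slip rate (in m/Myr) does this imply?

561 m/Myr

dip-slip = throw / sin(dip) = 4770 m / sin(75°) = 4938 m
rate = 4938 m / 8.80 Ma = 0.000561 m/yr = 561 m/Myr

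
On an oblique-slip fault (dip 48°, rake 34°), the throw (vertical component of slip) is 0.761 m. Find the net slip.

dip-slip = throw / sin(dip) = 0.761 / sin(48°) = 1.024 m
net slip = dip-slip / sin(rake) = 1.024 / sin(34°) = 1.83 m

1.83 m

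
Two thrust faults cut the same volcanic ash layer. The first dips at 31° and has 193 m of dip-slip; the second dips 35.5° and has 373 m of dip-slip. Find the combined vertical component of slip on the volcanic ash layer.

throw_A = 193 × sin(31°) = 99.40 m
throw_B = 373 × sin(35.5°) = 216.6 m
total = 99.40 + 216.6 = 316 m

316 m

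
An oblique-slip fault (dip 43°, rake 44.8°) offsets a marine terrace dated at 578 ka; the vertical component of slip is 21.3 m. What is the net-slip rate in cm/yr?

dip-slip = throw / sin(dip) = 21.3 / sin(43°) = 31.23 m
net slip = dip-slip / sin(rake) = 31.23 / sin(44.8°) = 44.32 m
rate = 44.32 m / 578 ka = 0.0000767 m/yr = 0.00767 cm/yr

0.00767 cm/yr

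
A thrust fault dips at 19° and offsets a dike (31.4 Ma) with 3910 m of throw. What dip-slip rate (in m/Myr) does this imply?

dip-slip = throw / sin(dip) = 3910 m / sin(19°) = 12010 m
rate = 12010 m / 31.4 Ma = 0.000382 m/yr = 382 m/Myr

382 m/Myr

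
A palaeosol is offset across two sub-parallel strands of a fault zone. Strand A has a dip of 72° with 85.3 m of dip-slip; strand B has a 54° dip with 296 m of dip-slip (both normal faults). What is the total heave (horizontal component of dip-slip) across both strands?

200 m

heave_A = 85.3 × cos(72°) = 26.36 m
heave_B = 296 × cos(54°) = 174 m
total = 26.36 + 174 = 200 m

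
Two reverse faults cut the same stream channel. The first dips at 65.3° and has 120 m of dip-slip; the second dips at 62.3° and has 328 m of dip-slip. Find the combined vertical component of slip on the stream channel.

399 m

throw_A = 120 × sin(65.3°) = 109 m
throw_B = 328 × sin(62.3°) = 290.4 m
total = 109 + 290.4 = 399 m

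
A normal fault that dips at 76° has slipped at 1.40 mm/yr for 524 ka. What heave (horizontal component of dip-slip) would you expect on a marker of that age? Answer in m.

dip-slip = rate × time = 1.40 mm/yr × 524 ka = 733.6 m
heave = dip-slip × cos(dip) = 733.6 × cos(76°) = 177 m

177 m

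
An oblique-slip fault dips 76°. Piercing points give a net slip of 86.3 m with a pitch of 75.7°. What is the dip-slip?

dip-slip = net slip × sin(rake) = 86.3 m × sin(75.7°) = 83.6 m

83.6 m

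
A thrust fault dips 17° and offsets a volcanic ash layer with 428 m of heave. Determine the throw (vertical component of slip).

throw = heave × tan(dip) = 428 × tan(17°) = 131 m

131 m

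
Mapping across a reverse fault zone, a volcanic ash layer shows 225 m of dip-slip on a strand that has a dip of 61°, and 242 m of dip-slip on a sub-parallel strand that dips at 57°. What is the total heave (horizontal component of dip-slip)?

241 m

heave_A = 225 × cos(61°) = 109.1 m
heave_B = 242 × cos(57°) = 131.8 m
total = 109.1 + 131.8 = 241 m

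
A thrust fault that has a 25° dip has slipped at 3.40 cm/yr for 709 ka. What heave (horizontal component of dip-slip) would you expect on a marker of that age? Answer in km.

dip-slip = rate × time = 3.40 cm/yr × 709 ka = 24110 m
heave = dip-slip × cos(dip) = 24110 × cos(25°) = 21800 m = 21.8 km

21.8 km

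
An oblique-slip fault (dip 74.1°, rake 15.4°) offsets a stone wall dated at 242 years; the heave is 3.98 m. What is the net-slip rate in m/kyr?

dip-slip = heave / cos(dip) = 3.98 / cos(74.1°) = 14.53 m
net slip = dip-slip / sin(rake) = 14.53 / sin(15.4°) = 54.71 m
rate = 54.71 m / 242 years = 0.226 m/yr = 226 m/kyr

226 m/kyr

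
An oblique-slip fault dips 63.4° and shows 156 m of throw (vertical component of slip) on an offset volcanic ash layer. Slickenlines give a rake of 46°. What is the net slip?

243 m

dip-slip = throw / sin(dip) = 156 / sin(63.4°) = 174.5 m
net slip = dip-slip / sin(rake) = 174.5 / sin(46°) = 243 m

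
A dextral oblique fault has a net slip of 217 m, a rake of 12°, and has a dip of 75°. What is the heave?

dip-slip = net slip × sin(rake) = 217 m × sin(12°) = 45.12 m
heave = dip-slip × cos(dip) = 45.12 × cos(75°) = 11.7 m

11.7 m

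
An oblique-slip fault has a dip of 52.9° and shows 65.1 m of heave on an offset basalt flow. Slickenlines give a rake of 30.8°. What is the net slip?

211 m

dip-slip = heave / cos(dip) = 65.1 / cos(52.9°) = 107.9 m
net slip = dip-slip / sin(rake) = 107.9 / sin(30.8°) = 211 m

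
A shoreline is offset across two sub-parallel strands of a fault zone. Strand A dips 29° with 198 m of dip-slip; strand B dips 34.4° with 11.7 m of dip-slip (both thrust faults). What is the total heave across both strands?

183 m

heave_A = 198 × cos(29°) = 173.2 m
heave_B = 11.7 × cos(34.4°) = 9.654 m
total = 173.2 + 9.654 = 183 m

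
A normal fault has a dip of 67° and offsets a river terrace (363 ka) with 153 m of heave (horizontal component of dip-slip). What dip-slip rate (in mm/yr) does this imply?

dip-slip = heave / cos(dip) = 153 m / cos(67°) = 391.6 m
rate = 391.6 m / 363 ka = 0.00108 m/yr = 1.08 mm/yr

1.08 mm/yr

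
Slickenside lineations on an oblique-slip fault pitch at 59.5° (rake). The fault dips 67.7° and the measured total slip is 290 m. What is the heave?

dip-slip = net slip × sin(rake) = 290 m × sin(59.5°) = 249.9 m
heave = dip-slip × cos(dip) = 249.9 × cos(67.7°) = 94.8 m

94.8 m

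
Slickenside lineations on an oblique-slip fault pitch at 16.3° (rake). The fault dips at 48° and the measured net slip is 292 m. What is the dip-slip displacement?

82 m

dip-slip = net slip × sin(rake) = 292 m × sin(16.3°) = 82 m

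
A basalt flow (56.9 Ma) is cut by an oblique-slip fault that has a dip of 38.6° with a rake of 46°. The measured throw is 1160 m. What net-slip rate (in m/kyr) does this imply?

dip-slip = throw / sin(dip) = 1160 / sin(38.6°) = 1859 m
net slip = dip-slip / sin(rake) = 1859 / sin(46°) = 2585 m
rate = 2585 m / 56.9 Ma = 0.0000454 m/yr = 0.0454 m/kyr

0.0454 m/kyr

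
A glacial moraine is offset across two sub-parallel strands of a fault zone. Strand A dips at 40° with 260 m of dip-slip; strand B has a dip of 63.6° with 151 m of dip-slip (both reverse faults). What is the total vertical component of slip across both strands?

throw_A = 260 × sin(40°) = 167.1 m
throw_B = 151 × sin(63.6°) = 135.3 m
total = 167.1 + 135.3 = 302 m

302 m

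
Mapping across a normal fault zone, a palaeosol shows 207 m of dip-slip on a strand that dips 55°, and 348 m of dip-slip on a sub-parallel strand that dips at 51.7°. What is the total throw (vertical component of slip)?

throw_A = 207 × sin(55°) = 169.6 m
throw_B = 348 × sin(51.7°) = 273.1 m
total = 169.6 + 273.1 = 443 m

443 m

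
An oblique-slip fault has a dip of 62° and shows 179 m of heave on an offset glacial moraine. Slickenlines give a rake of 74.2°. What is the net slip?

dip-slip = heave / cos(dip) = 179 / cos(62°) = 381.3 m
net slip = dip-slip / sin(rake) = 381.3 / sin(74.2°) = 396 m

396 m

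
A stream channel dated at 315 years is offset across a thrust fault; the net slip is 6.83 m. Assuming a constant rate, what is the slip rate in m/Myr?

rate = 6.83 m / 315 years = 0.0217 m/yr = 21700 m/Myr

21700 m/Myr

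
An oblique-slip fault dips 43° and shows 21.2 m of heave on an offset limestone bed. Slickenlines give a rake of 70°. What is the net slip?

30.8 m

dip-slip = heave / cos(dip) = 21.2 / cos(43°) = 28.99 m
net slip = dip-slip / sin(rake) = 28.99 / sin(70°) = 30.8 m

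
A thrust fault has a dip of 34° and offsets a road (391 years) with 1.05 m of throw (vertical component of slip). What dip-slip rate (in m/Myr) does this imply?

4800 m/Myr

dip-slip = throw / sin(dip) = 1.05 m / sin(34°) = 1.878 m
rate = 1.878 m / 391 years = 0.00480 m/yr = 4800 m/Myr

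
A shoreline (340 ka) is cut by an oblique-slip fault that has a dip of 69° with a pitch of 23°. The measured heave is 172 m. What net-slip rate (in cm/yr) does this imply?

dip-slip = heave / cos(dip) = 172 / cos(69°) = 480 m
net slip = dip-slip / sin(rake) = 480 / sin(23°) = 1228 m
rate = 1228 m / 340 ka = 0.00361 m/yr = 0.361 cm/yr

0.361 cm/yr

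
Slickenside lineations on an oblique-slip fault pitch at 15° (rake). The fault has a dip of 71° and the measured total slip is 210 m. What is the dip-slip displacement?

dip-slip = net slip × sin(rake) = 210 m × sin(15°) = 54.4 m

54.4 m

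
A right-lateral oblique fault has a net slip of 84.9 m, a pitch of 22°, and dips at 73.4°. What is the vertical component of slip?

30.5 m

dip-slip = net slip × sin(rake) = 84.9 m × sin(22°) = 31.80 m
throw = dip-slip × sin(dip) = 31.80 × sin(73.4°) = 30.5 m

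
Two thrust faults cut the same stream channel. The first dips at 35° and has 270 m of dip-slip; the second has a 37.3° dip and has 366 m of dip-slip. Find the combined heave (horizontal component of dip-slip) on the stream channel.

heave_A = 270 × cos(35°) = 221.2 m
heave_B = 366 × cos(37.3°) = 291.1 m
total = 221.2 + 291.1 = 512 m

512 m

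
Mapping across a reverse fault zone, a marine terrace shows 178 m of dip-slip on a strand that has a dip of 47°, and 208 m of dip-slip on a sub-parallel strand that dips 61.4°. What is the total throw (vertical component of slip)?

313 m

throw_A = 178 × sin(47°) = 130.2 m
throw_B = 208 × sin(61.4°) = 182.6 m
total = 130.2 + 182.6 = 313 m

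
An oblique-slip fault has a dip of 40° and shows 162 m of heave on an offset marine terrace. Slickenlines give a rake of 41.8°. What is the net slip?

dip-slip = heave / cos(dip) = 162 / cos(40°) = 211.5 m
net slip = dip-slip / sin(rake) = 211.5 / sin(41.8°) = 317 m

317 m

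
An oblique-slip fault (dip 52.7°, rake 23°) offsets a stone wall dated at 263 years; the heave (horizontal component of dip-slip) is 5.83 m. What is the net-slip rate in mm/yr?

93.6 mm/yr

dip-slip = heave / cos(dip) = 5.83 / cos(52.7°) = 9.621 m
net slip = dip-slip / sin(rake) = 9.621 / sin(23°) = 24.62 m
rate = 24.62 m / 263 years = 0.0936 m/yr = 93.6 mm/yr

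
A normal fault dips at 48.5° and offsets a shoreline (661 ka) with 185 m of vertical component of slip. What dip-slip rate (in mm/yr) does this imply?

dip-slip = throw / sin(dip) = 185 m / sin(48.5°) = 247 m
rate = 247 m / 661 ka = 0.000374 m/yr = 0.374 mm/yr

0.374 mm/yr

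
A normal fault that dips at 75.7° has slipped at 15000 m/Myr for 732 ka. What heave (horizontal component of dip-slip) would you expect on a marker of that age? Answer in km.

dip-slip = rate × time = 15000 m/Myr × 732 ka = 10980 m
heave = dip-slip × cos(dip) = 10980 × cos(75.7°) = 2710 m = 2.71 km

2.71 km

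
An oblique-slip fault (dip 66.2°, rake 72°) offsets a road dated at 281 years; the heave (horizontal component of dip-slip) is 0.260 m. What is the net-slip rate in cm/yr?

dip-slip = heave / cos(dip) = 0.260 / cos(66.2°) = 0.6443 m
net slip = dip-slip / sin(rake) = 0.6443 / sin(72°) = 0.6774 m
rate = 0.6774 m / 281 years = 0.00241 m/yr = 0.241 cm/yr

0.241 cm/yr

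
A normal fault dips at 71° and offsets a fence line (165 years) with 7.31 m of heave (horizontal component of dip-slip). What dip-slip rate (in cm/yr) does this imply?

13.6 cm/yr

dip-slip = heave / cos(dip) = 7.31 m / cos(71°) = 22.45 m
rate = 22.45 m / 165 years = 0.136 m/yr = 13.6 cm/yr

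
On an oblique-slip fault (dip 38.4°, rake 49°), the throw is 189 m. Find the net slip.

dip-slip = throw / sin(dip) = 189 / sin(38.4°) = 304.3 m
net slip = dip-slip / sin(rake) = 304.3 / sin(49°) = 403 m

403 m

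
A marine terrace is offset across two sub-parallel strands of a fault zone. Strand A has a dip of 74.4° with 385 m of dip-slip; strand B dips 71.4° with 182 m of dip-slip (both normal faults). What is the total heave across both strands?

162 m

heave_A = 385 × cos(74.4°) = 103.5 m
heave_B = 182 × cos(71.4°) = 58.05 m
total = 103.5 + 58.05 = 162 m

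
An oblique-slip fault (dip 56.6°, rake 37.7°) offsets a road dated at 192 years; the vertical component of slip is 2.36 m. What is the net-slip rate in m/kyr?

dip-slip = throw / sin(dip) = 2.36 / sin(56.6°) = 2.827 m
net slip = dip-slip / sin(rake) = 2.827 / sin(37.7°) = 4.623 m
rate = 4.623 m / 192 years = 0.0241 m/yr = 24.1 m/kyr

24.1 m/kyr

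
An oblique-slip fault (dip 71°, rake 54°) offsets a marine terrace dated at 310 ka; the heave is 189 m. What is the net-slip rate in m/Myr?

dip-slip = heave / cos(dip) = 189 / cos(71°) = 580.5 m
net slip = dip-slip / sin(rake) = 580.5 / sin(54°) = 717.6 m
rate = 717.6 m / 310 ka = 0.00231 m/yr = 2310 m/Myr

2310 m/Myr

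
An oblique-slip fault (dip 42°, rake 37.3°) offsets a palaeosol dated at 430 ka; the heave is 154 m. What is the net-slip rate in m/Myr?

dip-slip = heave / cos(dip) = 154 / cos(42°) = 207.2 m
net slip = dip-slip / sin(rake) = 207.2 / sin(37.3°) = 342 m
rate = 342 m / 430 ka = 0.000795 m/yr = 795 m/Myr

795 m/Myr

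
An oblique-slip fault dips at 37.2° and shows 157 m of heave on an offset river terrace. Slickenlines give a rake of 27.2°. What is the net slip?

431 m

dip-slip = heave / cos(dip) = 157 / cos(37.2°) = 197.1 m
net slip = dip-slip / sin(rake) = 197.1 / sin(27.2°) = 431 m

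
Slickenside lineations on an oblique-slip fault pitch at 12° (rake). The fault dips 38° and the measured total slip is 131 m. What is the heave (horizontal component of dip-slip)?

21.5 m

dip-slip = net slip × sin(rake) = 131 m × sin(12°) = 27.24 m
heave = dip-slip × cos(dip) = 27.24 × cos(38°) = 21.5 m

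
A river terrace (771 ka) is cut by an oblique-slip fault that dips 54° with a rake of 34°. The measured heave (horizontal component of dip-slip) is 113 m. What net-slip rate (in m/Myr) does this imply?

dip-slip = heave / cos(dip) = 113 / cos(54°) = 192.2 m
net slip = dip-slip / sin(rake) = 192.2 / sin(34°) = 343.8 m
rate = 343.8 m / 771 ka = 0.000446 m/yr = 446 m/Myr

446 m/Myr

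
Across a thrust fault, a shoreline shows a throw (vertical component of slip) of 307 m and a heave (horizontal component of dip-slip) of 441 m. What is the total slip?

net slip = √(throw² + heave²) = √(307² + 441²) = 537 m

537 m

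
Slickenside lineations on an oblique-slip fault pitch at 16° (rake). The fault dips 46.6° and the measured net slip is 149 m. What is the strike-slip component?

143 m

strike-slip = net slip × cos(rake) = 149 m × cos(16°) = 143 m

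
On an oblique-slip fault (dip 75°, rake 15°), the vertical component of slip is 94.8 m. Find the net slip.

379 m

dip-slip = throw / sin(dip) = 94.8 / sin(75°) = 98.14 m
net slip = dip-slip / sin(rake) = 98.14 / sin(15°) = 379 m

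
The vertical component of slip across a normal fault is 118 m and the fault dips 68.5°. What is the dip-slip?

127 m

dip-slip = throw / sin(dip) = 118 / sin(68.5°) = 127 m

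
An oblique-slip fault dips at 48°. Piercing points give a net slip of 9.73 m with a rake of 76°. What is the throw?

dip-slip = net slip × sin(rake) = 9.73 m × sin(76°) = 9.441 m
throw = dip-slip × sin(dip) = 9.441 × sin(48°) = 7.02 m

7.02 m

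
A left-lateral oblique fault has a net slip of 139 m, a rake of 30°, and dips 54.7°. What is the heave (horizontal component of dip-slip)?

40.2 m

dip-slip = net slip × sin(rake) = 139 m × sin(30°) = 69.50 m
heave = dip-slip × cos(dip) = 69.50 × cos(54.7°) = 40.2 m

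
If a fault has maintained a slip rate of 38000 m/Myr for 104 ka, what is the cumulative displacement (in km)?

slip = rate × time = 38000 m/Myr × 104 ka = 3950 m = 3.95 km

3.95 km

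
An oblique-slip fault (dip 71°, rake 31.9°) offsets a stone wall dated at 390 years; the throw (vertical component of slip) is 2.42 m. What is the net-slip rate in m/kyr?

dip-slip = throw / sin(dip) = 2.42 / sin(71°) = 2.559 m
net slip = dip-slip / sin(rake) = 2.559 / sin(31.9°) = 4.843 m
rate = 4.843 m / 390 years = 0.0124 m/yr = 12.4 m/kyr

12.4 m/kyr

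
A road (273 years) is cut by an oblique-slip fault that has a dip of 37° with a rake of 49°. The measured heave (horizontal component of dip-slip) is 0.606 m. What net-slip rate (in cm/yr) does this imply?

dip-slip = heave / cos(dip) = 0.606 / cos(37°) = 0.7588 m
net slip = dip-slip / sin(rake) = 0.7588 / sin(49°) = 1.005 m
rate = 1.005 m / 273 years = 0.00368 m/yr = 0.368 cm/yr

0.368 cm/yr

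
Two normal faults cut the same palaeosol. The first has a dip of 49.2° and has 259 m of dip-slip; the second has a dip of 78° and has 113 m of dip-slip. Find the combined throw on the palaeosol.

307 m

throw_A = 259 × sin(49.2°) = 196.1 m
throw_B = 113 × sin(78°) = 110.5 m
total = 196.1 + 110.5 = 307 m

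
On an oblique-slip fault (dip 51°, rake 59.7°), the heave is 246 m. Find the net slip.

dip-slip = heave / cos(dip) = 246 / cos(51°) = 390.9 m
net slip = dip-slip / sin(rake) = 390.9 / sin(59.7°) = 453 m

453 m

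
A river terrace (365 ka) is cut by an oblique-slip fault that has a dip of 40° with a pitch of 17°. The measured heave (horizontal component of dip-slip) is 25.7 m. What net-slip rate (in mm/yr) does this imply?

dip-slip = heave / cos(dip) = 25.7 / cos(40°) = 33.55 m
net slip = dip-slip / sin(rake) = 33.55 / sin(17°) = 114.7 m
rate = 114.7 m / 365 ka = 0.000314 m/yr = 0.314 mm/yr

0.314 mm/yr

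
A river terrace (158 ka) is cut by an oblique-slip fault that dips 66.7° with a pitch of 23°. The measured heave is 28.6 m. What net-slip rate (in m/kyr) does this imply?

dip-slip = heave / cos(dip) = 28.6 / cos(66.7°) = 72.31 m
net slip = dip-slip / sin(rake) = 72.31 / sin(23°) = 185.1 m
rate = 185.1 m / 158 ka = 0.00117 m/yr = 1.17 m/kyr

1.17 m/kyr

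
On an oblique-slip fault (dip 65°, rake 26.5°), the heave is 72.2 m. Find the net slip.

dip-slip = heave / cos(dip) = 72.2 / cos(65°) = 170.8 m
net slip = dip-slip / sin(rake) = 170.8 / sin(26.5°) = 383 m

383 m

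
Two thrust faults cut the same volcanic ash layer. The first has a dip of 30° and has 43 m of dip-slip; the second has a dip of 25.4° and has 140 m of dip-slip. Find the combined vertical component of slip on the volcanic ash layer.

81.6 m

throw_A = 43 × sin(30°) = 21.50 m
throw_B = 140 × sin(25.4°) = 60.05 m
total = 21.50 + 60.05 = 81.6 m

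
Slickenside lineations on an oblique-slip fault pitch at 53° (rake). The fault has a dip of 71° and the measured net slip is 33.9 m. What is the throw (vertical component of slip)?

25.6 m

dip-slip = net slip × sin(rake) = 33.9 m × sin(53°) = 27.07 m
throw = dip-slip × sin(dip) = 27.07 × sin(71°) = 25.6 m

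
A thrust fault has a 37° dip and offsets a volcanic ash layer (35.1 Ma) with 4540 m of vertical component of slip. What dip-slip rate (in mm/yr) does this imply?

dip-slip = throw / sin(dip) = 4540 m / sin(37°) = 7544 m
rate = 7544 m / 35.1 Ma = 0.000215 m/yr = 0.215 mm/yr

0.215 mm/yr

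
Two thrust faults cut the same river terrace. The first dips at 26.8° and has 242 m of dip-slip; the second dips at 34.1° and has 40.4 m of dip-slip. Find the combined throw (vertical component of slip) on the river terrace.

throw_A = 242 × sin(26.8°) = 109.1 m
throw_B = 40.4 × sin(34.1°) = 22.65 m
total = 109.1 + 22.65 = 132 m

132 m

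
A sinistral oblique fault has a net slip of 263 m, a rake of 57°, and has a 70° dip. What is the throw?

dip-slip = net slip × sin(rake) = 263 m × sin(57°) = 220.6 m
throw = dip-slip × sin(dip) = 220.6 × sin(70°) = 207 m

207 m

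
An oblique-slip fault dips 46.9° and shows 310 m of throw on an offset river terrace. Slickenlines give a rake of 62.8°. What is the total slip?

dip-slip = throw / sin(dip) = 310 / sin(46.9°) = 424.6 m
net slip = dip-slip / sin(rake) = 424.6 / sin(62.8°) = 477 m

477 m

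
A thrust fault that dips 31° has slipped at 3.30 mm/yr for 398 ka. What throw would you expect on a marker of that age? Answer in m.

676 m

dip-slip = rate × time = 3.30 mm/yr × 398 ka = 1313 m
throw = dip-slip × sin(dip) = 1313 × sin(31°) = 676 m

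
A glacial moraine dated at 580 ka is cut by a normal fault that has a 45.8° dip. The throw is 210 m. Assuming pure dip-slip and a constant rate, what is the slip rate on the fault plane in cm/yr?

0.0505 cm/yr

dip-slip = throw / sin(dip) = 210 m / sin(45.8°) = 292.9 m
rate = 292.9 m / 580 ka = 0.000505 m/yr = 0.0505 cm/yr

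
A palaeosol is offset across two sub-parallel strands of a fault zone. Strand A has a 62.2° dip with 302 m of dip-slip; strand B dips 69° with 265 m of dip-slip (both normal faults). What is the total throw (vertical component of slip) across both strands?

515 m

throw_A = 302 × sin(62.2°) = 267.1 m
throw_B = 265 × sin(69°) = 247.4 m
total = 267.1 + 247.4 = 515 m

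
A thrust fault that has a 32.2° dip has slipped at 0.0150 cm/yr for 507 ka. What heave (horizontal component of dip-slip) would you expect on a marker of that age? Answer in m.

dip-slip = rate × time = 0.0150 cm/yr × 507 ka = 76.05 m
heave = dip-slip × cos(dip) = 76.05 × cos(32.2°) = 64.4 m

64.4 m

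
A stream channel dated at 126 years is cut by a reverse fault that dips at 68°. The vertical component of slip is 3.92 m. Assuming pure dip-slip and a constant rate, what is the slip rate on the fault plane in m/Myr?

33600 m/Myr

dip-slip = throw / sin(dip) = 3.92 m / sin(68°) = 4.228 m
rate = 4.228 m / 126 years = 0.0336 m/yr = 33600 m/Myr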